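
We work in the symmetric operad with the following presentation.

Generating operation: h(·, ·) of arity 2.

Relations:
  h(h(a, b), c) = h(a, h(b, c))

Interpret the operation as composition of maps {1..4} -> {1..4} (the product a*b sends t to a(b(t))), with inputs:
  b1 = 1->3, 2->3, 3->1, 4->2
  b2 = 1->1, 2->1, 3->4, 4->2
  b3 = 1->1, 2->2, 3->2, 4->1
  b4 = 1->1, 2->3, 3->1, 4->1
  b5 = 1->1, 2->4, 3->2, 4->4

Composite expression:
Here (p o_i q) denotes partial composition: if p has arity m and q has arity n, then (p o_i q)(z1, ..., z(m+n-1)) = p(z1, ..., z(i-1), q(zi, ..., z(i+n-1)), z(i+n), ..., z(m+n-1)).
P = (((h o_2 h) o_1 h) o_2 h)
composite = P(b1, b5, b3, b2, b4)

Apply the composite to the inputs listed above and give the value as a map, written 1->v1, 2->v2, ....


1->3, 2->3, 3->3, 4->3

h(b5, b3) = 1->1, 2->4, 3->4, 4->1
h(b1, h(b5, b3)) = 1->3, 2->2, 3->2, 4->3
h(b2, b4) = 1->1, 2->4, 3->1, 4->1
h(h(b1, h(b5, b3)), h(b2, b4)) = 1->3, 2->3, 3->3, 4->3


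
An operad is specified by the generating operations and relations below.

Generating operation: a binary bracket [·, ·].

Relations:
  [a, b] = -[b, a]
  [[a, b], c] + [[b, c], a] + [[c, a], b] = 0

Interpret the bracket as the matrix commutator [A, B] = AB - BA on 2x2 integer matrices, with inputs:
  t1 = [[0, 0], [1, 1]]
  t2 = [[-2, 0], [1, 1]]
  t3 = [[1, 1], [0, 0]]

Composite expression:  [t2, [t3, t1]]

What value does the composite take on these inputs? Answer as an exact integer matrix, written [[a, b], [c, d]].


[[-1, -3], [-1, 1]]


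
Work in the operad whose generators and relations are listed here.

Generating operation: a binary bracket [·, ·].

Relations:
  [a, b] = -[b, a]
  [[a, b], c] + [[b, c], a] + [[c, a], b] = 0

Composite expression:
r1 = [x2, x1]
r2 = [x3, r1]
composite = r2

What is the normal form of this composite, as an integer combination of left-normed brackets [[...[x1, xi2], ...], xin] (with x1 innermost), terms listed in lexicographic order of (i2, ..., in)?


Expand each bracket as ab - ba; the x1-initial words give the coefficients.
Composite bracket: [x3, [x2, x1]]
The bracket unfolds into 4 signed words via [a, b] = ab - ba (2^2 = 4).
Collect the words opening with x1:
  word x1x2x3 has sign +1, contributing +[[x1, x2], x3]

[[x1, x2], x3]


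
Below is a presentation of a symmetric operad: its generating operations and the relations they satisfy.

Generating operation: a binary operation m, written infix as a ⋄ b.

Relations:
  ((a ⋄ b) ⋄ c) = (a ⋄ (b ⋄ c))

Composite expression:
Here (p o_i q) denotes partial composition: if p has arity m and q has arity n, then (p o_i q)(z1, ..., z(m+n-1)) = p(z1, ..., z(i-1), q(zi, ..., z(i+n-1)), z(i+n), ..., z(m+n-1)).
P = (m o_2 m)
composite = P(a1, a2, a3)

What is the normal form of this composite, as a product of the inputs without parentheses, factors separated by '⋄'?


All parenthesizations of m agree; list the a-inputs left to right.
(a2 ⋄ a3) collapses to a2 ⋄ a3
(a1 ⋄ (a2 ⋄ a3)) collapses to a1 ⋄ a2 ⋄ a3

a1 ⋄ a2 ⋄ a3


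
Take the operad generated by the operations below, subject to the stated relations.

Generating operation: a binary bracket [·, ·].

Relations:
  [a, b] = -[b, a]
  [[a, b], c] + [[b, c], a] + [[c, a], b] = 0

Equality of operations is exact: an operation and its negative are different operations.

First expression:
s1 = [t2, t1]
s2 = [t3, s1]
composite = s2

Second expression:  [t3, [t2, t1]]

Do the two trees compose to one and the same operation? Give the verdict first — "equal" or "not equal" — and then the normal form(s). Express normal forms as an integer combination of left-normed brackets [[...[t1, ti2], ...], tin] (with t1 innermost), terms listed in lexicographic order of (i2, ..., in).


equal: each reduces to [[t1, t2], t3]


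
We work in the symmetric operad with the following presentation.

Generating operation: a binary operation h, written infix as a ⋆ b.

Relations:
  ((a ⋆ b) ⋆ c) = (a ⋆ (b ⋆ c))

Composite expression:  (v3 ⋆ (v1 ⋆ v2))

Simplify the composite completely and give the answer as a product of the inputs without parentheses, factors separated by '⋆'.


All parenthesizations of h agree; list the v-inputs left to right.
(v1 ⋆ v2) reduces to v1 ⋆ v2
(v3 ⋆ (v1 ⋆ v2)) reduces to v3 ⋆ v1 ⋆ v2

v3 ⋆ v1 ⋆ v2


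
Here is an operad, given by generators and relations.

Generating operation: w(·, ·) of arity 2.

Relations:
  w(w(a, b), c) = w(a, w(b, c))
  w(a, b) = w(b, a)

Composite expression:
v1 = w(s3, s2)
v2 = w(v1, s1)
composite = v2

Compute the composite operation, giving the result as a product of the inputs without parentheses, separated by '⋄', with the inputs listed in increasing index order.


Shape and order are irrelevant to w; the s-input set decides.
w(s3, s2) unparenthesizes to s3 ⋄ s2
w(w(s3, s2), s1) unparenthesizes to s3 ⋄ s2 ⋄ s1
the factors in increasing index order: s1 ⋄ s2 ⋄ s3

s1 ⋄ s2 ⋄ s3


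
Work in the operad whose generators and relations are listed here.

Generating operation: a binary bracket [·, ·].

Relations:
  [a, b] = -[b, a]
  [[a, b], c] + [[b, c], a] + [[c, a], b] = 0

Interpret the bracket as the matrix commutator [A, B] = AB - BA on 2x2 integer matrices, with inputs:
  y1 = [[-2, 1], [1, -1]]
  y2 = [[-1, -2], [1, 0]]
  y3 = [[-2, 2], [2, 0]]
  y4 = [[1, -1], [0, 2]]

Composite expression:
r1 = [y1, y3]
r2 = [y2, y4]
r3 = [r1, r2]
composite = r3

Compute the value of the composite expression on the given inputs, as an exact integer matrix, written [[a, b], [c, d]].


[[0, 0], [0, 0]]

[y1, y3] = [[0, 0], [0, 0]]
[y2, y4] = [[1, -1], [-1, -1]]
[[y1, y3], [y2, y4]] = [[0, 0], [0, 0]]


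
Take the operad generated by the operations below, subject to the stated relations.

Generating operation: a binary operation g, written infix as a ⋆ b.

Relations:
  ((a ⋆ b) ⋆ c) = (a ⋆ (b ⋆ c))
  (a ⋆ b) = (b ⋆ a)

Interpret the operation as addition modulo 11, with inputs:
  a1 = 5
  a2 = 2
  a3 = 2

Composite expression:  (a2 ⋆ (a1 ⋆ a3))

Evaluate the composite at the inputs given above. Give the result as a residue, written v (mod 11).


9 (mod 11)


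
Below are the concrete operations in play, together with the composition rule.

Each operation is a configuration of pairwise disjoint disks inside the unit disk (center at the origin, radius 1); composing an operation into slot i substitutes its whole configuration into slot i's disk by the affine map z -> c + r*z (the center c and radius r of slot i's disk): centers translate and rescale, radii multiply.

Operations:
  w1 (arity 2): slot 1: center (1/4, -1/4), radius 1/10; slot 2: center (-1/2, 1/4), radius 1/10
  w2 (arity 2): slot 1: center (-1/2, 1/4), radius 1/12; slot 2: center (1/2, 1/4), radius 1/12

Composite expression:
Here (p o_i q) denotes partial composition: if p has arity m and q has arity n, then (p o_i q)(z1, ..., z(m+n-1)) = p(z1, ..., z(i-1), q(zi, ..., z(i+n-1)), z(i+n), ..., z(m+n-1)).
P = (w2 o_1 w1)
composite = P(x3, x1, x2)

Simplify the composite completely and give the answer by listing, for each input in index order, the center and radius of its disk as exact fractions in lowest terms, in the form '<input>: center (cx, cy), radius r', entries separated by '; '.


Follow each x-input down from w2: c' goes to c + r*c', radius to r*r'.
input x3: applying the 2 nested substitutions gives center (-23/48, 11/48), radius 1/120
input x1: applying the 2 nested substitutions gives center (-13/24, 13/48), radius 1/120
input x2: applying the 1 nested substitution gives center (1/2, 1/4), radius 1/12

x1: center (-13/24, 13/48), radius 1/120; x2: center (1/2, 1/4), radius 1/12; x3: center (-23/48, 11/48), radius 1/120


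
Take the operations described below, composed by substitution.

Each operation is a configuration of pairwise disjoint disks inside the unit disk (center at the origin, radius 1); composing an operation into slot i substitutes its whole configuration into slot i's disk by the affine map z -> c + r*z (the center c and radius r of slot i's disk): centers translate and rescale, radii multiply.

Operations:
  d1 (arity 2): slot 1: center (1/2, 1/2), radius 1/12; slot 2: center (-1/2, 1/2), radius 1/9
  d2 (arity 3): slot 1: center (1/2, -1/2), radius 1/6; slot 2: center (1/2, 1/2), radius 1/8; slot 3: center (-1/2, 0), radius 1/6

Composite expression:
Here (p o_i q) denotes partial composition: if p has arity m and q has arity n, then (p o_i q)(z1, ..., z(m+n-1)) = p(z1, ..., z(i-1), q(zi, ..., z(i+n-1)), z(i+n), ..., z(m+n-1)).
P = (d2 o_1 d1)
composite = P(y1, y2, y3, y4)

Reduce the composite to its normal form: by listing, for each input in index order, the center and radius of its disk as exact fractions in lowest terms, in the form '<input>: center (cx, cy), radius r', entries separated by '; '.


y1: center (7/12, -5/12), radius 1/72; y2: center (5/12, -5/12), radius 1/54; y3: center (1/2, 1/2), radius 1/8; y4: center (-1/2, 0), radius 1/6

Below d2, radii multiply path by path; the y-disk centers shift.
y1: after 2 affine steps, its disk has center (7/12, -5/12), radius 1/72
y2: after 2 affine steps, its disk has center (5/12, -5/12), radius 1/54
y3: after 1 affine step, its disk has center (1/2, 1/2), radius 1/8
y4: after 1 affine step, its disk has center (-1/2, 0), radius 1/6


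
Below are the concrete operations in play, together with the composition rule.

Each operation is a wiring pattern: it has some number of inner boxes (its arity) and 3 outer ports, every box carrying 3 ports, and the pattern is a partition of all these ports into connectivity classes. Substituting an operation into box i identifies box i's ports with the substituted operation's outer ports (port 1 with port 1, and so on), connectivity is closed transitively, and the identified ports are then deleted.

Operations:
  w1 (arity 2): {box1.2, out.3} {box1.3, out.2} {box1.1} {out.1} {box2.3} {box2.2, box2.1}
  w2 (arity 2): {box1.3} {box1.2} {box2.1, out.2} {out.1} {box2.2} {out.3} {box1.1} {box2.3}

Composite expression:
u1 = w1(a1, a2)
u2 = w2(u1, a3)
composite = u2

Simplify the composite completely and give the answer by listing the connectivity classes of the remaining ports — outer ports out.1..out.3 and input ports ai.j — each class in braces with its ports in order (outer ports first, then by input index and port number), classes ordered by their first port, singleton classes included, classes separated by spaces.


{out.1} {out.2, a3.1} {out.3} {a1.1} {a1.2} {a1.3} {a2.1, a2.2} {a2.3} {a3.2} {a3.3}

Connectivity passes through glued w2-boundaries; trace each wire chain.
the subtree at w1 composes to {out.1} {out.2, a1.3} {out.3, a1.2} {a1.1} {a2.1, a2.2} {a2.3} on (a1, a2); out.j = own outer ports
the subtree at w2 composes to {out.1} {out.2, a3.1} {out.3} {a1.1} {a1.2} {a1.3} {a2.1, a2.2} {a2.3} {a3.2} {a3.3} on (a1, a2, a3); out.j = own outer ports


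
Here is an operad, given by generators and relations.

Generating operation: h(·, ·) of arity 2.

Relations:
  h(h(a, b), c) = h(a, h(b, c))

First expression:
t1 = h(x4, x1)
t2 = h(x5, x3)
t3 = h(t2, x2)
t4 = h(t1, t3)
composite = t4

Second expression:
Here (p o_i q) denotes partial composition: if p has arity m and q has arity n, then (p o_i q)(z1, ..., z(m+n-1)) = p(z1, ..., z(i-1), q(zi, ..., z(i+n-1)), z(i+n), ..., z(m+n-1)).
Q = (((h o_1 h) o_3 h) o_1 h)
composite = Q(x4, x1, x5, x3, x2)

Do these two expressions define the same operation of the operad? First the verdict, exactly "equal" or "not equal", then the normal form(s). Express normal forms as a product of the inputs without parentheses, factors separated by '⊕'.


equal — both sides give x4 ⊕ x1 ⊕ x5 ⊕ x3 ⊕ x2

In normal form, the first expression is x4 ⊕ x1 ⊕ x5 ⊕ x3 ⊕ x2
In normal form, the second expression is x4 ⊕ x1 ⊕ x5 ⊕ x3 ⊕ x2
The normal forms match — equal.


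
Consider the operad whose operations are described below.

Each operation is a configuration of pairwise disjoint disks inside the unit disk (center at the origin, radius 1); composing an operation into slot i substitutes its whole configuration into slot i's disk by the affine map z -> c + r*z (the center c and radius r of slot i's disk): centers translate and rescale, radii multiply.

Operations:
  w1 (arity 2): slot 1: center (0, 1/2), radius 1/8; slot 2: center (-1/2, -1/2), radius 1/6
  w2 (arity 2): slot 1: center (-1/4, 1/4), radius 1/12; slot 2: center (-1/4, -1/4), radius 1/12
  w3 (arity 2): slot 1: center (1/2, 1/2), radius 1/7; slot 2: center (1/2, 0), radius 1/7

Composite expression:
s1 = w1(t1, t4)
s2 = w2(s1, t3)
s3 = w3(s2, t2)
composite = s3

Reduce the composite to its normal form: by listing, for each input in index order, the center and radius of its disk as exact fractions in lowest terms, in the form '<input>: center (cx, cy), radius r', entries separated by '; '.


t1: center (13/28, 13/24), radius 1/672; t2: center (1/2, 0), radius 1/7; t3: center (13/28, 13/28), radius 1/84; t4: center (11/24, 89/168), radius 1/504

Follow each t-input down from w3: c' goes to c + r*c', radius to r*r'.
tracing t1 down its 3-map path: center (13/28, 13/24), radius 1/672
tracing t4 down its 3-map path: center (11/24, 89/168), radius 1/504
tracing t3 down its 2-map path: center (13/28, 13/28), radius 1/84
tracing t2 down its 1-map path: center (1/2, 0), radius 1/7


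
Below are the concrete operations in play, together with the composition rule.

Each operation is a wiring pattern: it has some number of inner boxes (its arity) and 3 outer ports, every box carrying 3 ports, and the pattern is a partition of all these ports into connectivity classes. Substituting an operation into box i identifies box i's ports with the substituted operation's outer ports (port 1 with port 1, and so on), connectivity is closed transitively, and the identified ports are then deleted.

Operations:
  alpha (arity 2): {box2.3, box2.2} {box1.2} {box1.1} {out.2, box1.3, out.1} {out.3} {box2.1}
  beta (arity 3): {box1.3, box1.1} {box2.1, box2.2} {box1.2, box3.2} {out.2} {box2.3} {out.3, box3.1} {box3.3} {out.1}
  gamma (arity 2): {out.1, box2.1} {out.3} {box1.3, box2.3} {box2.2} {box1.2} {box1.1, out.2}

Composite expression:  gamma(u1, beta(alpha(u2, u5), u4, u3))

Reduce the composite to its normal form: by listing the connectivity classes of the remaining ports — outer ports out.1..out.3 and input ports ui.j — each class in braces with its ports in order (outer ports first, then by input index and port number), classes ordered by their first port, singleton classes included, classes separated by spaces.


{out.1} {out.2, u1.1} {out.3} {u1.2} {u1.3, u3.1} {u2.1} {u2.2} {u2.3, u3.2} {u3.3} {u4.1, u4.2} {u4.3} {u5.1} {u5.2, u5.3}


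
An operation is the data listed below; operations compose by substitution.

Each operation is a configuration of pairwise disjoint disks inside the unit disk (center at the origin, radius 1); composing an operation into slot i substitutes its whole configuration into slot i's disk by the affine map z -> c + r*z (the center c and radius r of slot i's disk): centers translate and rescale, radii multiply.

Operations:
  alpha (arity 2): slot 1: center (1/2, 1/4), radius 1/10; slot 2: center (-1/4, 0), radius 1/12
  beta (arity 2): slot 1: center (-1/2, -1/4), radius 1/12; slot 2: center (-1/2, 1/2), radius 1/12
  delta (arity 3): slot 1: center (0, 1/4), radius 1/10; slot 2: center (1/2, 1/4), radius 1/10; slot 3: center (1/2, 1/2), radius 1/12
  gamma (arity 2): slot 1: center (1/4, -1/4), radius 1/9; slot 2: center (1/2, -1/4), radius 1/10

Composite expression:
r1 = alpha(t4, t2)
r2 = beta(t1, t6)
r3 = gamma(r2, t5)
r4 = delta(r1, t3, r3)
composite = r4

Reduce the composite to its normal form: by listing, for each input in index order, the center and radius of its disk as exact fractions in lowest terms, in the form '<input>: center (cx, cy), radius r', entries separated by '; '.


t1: center (223/432, 103/216), radius 1/1296; t2: center (-1/40, 1/4), radius 1/120; t3: center (1/2, 1/4), radius 1/10; t4: center (1/20, 11/40), radius 1/100; t5: center (13/24, 23/48), radius 1/120; t6: center (223/432, 209/432), radius 1/1296

Each t-disk chains the slot maps above it in delta; radii multiply.
input t4: composing its 2 substitution steps yields center (1/20, 11/40), radius 1/100
input t2: composing its 2 substitution steps yields center (-1/40, 1/4), radius 1/120
input t3: composing its 1 substitution step yields center (1/2, 1/4), radius 1/10
input t1: composing its 3 substitution steps yields center (223/432, 103/216), radius 1/1296
input t6: composing its 3 substitution steps yields center (223/432, 209/432), radius 1/1296
input t5: composing its 2 substitution steps yields center (13/24, 23/48), radius 1/120


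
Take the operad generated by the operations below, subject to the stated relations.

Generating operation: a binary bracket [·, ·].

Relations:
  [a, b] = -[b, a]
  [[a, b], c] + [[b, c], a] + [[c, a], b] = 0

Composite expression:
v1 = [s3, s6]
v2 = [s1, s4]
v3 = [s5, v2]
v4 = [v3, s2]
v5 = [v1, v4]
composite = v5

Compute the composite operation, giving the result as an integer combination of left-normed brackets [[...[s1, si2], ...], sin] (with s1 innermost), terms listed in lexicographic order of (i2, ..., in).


[[[[[s1, s4], s5], s2], s3], s6] - [[[[[s1, s4], s5], s2], s6], s3]

Left-normed coefficients sit on the s1-initial expansion words.
Composite bracket: [[s3, s6], [[s5, [s1, s4]], s2]]
Under [a, b] = ab - ba we get 32 signed associative words (2^5 = 32).
Words beginning with s1 determine it all:
  word s1s4s5s2s3s6 has sign +1, contributing +[[[[[s1, s4], s5], s2], s3], s6]
  word s1s4s5s2s6s3 has sign -1, contributing -[[[[[s1, s4], s5], s2], s6], s3]


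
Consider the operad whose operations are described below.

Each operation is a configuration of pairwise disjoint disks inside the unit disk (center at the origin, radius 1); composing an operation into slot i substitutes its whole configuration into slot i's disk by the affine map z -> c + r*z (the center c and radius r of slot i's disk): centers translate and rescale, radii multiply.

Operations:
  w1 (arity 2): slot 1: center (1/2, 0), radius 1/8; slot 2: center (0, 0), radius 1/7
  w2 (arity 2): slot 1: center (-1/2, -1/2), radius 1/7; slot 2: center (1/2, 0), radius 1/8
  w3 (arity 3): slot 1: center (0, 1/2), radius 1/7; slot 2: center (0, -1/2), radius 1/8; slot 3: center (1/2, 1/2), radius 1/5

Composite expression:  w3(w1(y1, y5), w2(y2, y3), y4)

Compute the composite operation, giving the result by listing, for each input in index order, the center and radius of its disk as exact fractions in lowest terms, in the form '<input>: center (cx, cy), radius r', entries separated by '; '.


Only the slot chain above each y matters under w3; compose those maps.
input y1: composing its 2 substitution steps yields center (1/14, 1/2), radius 1/56
input y5: composing its 2 substitution steps yields center (0, 1/2), radius 1/49
input y2: composing its 2 substitution steps yields center (-1/16, -9/16), radius 1/56
input y3: composing its 2 substitution steps yields center (1/16, -1/2), radius 1/64
input y4: composing its 1 substitution step yields center (1/2, 1/2), radius 1/5

y1: center (1/14, 1/2), radius 1/56; y2: center (-1/16, -9/16), radius 1/56; y3: center (1/16, -1/2), radius 1/64; y4: center (1/2, 1/2), radius 1/5; y5: center (0, 1/2), radius 1/49


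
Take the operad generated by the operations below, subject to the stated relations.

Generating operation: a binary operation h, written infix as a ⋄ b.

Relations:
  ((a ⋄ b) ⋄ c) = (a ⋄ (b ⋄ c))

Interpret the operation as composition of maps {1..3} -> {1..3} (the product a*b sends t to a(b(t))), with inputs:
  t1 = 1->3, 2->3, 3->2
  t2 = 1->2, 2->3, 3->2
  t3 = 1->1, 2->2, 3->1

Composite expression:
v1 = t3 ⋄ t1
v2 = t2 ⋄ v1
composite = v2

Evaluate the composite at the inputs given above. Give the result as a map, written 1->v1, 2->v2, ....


1->2, 2->2, 3->3


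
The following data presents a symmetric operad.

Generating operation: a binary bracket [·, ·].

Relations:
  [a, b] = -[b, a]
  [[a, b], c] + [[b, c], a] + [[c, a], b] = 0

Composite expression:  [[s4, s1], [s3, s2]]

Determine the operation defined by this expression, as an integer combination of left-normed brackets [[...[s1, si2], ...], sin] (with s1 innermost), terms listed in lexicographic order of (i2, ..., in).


[[[s1, s4], s2], s3] - [[[s1, s4], s3], s2]

In the tensor algebra, words opening s1 carry the s1-anchored form.
Composite bracket: [[s4, s1], [s3, s2]]
The bracket unfolds into 8 signed words via [a, b] = ab - ba (2^3 = 8).
The s1-initial words carry the normal form:
  the word s1s4s2s3 carries sign +1 and contributes +[[[s1, s4], s2], s3]
  the word s1s4s3s2 carries sign -1 and contributes -[[[s1, s4], s3], s2]


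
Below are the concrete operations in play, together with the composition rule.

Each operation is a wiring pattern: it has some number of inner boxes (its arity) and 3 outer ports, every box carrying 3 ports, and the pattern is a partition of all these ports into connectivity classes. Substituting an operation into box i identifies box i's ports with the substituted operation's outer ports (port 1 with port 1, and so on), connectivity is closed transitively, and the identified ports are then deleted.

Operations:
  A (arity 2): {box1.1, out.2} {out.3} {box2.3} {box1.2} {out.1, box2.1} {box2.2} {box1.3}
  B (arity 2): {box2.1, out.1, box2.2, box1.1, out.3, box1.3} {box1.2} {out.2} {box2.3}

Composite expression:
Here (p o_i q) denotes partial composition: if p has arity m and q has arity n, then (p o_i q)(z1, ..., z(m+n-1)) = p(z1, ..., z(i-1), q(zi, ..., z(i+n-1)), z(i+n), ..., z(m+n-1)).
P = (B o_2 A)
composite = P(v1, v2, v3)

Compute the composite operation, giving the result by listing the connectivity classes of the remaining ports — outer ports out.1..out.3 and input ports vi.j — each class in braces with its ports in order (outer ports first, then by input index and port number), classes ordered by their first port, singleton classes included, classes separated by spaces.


Reachability decides: close wires over B-identified ports.
stage A: inputs (v2, v3), connectivity {out.1, v3.1} {out.2, v2.1} {out.3} {v2.2} {v2.3} {v3.2} {v3.3}, out.j its boundary
stage B: inputs (v1, v2, v3), connectivity {out.1, out.3, v1.1, v1.3, v2.1, v3.1} {out.2} {v1.2} {v2.2} {v2.3} {v3.2} {v3.3}, out.j its boundary

{out.1, out.3, v1.1, v1.3, v2.1, v3.1} {out.2} {v1.2} {v2.2} {v2.3} {v3.2} {v3.3}


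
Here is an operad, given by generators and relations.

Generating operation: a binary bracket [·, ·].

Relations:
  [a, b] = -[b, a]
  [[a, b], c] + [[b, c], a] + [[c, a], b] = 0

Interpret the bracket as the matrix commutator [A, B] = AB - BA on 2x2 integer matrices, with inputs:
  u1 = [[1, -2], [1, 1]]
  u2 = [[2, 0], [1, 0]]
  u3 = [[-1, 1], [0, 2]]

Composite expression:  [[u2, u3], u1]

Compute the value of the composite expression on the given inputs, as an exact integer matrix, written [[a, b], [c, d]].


[[-4, 4], [2, 4]]


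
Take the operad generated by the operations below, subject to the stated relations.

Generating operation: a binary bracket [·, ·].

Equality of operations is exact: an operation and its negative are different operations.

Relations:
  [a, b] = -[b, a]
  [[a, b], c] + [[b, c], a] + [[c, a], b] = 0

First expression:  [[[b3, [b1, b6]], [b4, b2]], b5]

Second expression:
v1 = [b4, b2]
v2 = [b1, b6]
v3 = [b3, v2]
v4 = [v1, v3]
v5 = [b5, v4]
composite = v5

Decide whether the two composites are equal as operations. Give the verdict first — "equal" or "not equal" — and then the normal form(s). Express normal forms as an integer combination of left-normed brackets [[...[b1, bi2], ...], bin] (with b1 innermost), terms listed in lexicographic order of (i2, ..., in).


equal; both compose to [[[[[b1, b6], b3], b2], b4], b5] - [[[[[b1, b6], b3], b4], b2], b5]

Normal form of the first expression: [[[[[b1, b6], b3], b2], b4], b5] - [[[[[b1, b6], b3], b4], b2], b5]
Normal form of the second expression: [[[[[b1, b6], b3], b2], b4], b5] - [[[[[b1, b6], b3], b4], b2], b5]
The forms coincide; equal.


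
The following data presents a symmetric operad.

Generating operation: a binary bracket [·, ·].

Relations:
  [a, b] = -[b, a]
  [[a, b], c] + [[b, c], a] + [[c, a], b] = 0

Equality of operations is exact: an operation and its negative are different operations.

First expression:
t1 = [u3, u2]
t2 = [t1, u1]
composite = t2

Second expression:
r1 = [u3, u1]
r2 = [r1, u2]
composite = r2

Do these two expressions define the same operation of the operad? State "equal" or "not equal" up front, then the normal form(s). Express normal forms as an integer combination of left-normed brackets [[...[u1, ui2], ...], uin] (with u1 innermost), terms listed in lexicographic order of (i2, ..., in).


not equal; the first gives [[u1, u2], u3] - [[u1, u3], u2] and the second -[[u1, u3], u2]

Normal form of the first expression: [[u1, u2], u3] - [[u1, u3], u2]
Normal form of the second expression: -[[u1, u3], u2]
They disagree, so not equal.


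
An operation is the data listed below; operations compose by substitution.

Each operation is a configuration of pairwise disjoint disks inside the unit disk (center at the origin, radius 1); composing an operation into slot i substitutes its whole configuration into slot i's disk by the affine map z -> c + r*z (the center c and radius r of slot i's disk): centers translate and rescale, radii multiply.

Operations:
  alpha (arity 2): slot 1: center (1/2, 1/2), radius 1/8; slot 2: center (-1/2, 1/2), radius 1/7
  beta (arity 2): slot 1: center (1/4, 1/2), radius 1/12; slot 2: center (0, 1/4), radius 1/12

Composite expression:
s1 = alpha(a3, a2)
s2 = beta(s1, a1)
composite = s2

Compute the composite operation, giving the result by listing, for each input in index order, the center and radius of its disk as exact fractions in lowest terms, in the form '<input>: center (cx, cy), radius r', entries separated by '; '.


a1: center (0, 1/4), radius 1/12; a2: center (5/24, 13/24), radius 1/84; a3: center (7/24, 13/24), radius 1/96

Below beta, radii multiply path by path; the a-disk centers shift.
input a3: composing its 2 substitution steps yields center (7/24, 13/24), radius 1/96
input a2: composing its 2 substitution steps yields center (5/24, 13/24), radius 1/84
input a1: composing its 1 substitution step yields center (0, 1/4), radius 1/12


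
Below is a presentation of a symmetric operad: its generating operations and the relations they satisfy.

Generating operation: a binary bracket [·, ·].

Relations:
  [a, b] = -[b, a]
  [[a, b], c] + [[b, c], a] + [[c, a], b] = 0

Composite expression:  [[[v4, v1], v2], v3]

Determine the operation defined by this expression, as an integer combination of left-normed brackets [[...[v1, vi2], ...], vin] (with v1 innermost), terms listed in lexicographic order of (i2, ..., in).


-[[[v1, v4], v2], v3]

Antisymmetry and Jacobi reduce to v1-anchored left-normed brackets.
Composite bracket: [[[v4, v1], v2], v3]
Under [a, b] = ab - ba we get 8 signed associative words (2^3 = 8).
Words beginning with v1 determine it all:
  sign of v1v4v2v3 is -1, so it contributes -[[[v1, v4], v2], v3]


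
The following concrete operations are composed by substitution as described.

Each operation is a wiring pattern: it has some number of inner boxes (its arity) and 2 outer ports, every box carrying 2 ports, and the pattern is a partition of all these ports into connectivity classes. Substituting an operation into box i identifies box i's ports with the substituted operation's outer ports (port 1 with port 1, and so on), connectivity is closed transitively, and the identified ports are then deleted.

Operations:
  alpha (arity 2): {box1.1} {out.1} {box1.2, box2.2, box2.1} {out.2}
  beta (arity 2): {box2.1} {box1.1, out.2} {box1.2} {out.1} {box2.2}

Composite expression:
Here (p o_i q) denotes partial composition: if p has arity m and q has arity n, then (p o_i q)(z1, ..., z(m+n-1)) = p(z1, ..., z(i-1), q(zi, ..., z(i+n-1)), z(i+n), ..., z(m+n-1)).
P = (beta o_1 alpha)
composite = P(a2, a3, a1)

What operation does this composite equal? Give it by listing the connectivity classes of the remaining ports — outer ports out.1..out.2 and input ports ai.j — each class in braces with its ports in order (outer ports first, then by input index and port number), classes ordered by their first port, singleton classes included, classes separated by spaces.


Two ports join when wires chain via beta-identified ports.
through alpha, on inputs (a2, a3): {out.1} {out.2} {a2.1} {a2.2, a3.1, a3.2} (out.j = stage outer ports)
through beta, on inputs (a2, a3, a1): {out.1} {out.2} {a1.1} {a1.2} {a2.1} {a2.2, a3.1, a3.2} (out.j = stage outer ports)

{out.1} {out.2} {a1.1} {a1.2} {a2.1} {a2.2, a3.1, a3.2}


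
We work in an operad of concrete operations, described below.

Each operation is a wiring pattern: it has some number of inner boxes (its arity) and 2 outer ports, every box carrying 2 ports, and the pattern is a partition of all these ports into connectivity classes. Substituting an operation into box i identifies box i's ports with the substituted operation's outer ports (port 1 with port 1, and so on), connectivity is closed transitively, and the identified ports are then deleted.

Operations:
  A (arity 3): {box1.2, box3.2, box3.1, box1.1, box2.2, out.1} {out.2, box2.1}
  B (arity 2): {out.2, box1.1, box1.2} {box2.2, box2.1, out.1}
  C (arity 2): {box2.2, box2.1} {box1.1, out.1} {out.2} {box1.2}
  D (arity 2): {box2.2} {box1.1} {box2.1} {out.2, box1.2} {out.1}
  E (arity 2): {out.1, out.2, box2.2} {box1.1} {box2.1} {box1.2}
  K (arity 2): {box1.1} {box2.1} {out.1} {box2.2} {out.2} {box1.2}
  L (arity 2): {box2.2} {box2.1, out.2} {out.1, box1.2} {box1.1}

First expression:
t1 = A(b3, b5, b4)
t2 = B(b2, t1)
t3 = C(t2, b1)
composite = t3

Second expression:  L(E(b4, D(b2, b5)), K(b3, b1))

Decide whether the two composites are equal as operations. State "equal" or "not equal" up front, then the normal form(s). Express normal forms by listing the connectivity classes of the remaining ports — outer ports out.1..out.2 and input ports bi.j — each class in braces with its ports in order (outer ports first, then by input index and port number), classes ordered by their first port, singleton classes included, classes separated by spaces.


not equal; the first gives {out.1, b3.1, b3.2, b4.1, b4.2, b5.1, b5.2} {out.2} {b1.1, b1.2} {b2.1, b2.2} and the second {out.1, b2.2} {out.2} {b1.1} {b1.2} {b2.1} {b3.1} {b3.2} {b4.1} {b4.2} {b5.1} {b5.2}

Normal form of the first expression: {out.1, b3.1, b3.2, b4.1, b4.2, b5.1, b5.2} {out.2} {b1.1, b1.2} {b2.1, b2.2}
Normal form of the second expression: {out.1, b2.2} {out.2} {b1.1} {b1.2} {b2.1} {b3.1} {b3.2} {b4.1} {b4.2} {b5.1} {b5.2}
Different reductions; not equal.


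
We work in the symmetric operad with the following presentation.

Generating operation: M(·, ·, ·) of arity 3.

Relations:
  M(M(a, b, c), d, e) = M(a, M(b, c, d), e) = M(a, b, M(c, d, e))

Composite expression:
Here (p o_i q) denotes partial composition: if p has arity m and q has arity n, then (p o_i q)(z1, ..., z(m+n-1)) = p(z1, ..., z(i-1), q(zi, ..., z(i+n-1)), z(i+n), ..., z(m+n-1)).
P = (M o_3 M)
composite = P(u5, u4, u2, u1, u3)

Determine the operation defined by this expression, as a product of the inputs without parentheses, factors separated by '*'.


u5 * u4 * u2 * u1 * u3

All parenthesizations of M agree; list the u-inputs left to right.
M(u2, u1, u3) reduces to u2 * u1 * u3
M(u5, u4, M(u2, u1, u3)) reduces to u5 * u4 * u2 * u1 * u3


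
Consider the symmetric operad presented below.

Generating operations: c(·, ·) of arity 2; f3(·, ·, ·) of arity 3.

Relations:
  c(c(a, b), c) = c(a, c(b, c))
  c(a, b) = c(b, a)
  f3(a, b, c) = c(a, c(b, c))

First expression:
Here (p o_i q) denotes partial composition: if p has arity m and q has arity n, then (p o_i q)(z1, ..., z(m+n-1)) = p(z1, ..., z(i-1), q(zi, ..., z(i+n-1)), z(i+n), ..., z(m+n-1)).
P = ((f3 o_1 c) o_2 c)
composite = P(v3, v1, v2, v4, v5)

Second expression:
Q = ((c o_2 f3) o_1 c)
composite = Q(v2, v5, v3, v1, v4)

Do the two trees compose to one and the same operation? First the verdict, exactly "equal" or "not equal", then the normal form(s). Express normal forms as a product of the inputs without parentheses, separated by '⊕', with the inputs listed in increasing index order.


The first expression, normalized: v1 ⊕ v2 ⊕ v3 ⊕ v4 ⊕ v5
The second expression, normalized: v1 ⊕ v2 ⊕ v3 ⊕ v4 ⊕ v5
One common form — equal.

equal — both sides give v1 ⊕ v2 ⊕ v3 ⊕ v4 ⊕ v5


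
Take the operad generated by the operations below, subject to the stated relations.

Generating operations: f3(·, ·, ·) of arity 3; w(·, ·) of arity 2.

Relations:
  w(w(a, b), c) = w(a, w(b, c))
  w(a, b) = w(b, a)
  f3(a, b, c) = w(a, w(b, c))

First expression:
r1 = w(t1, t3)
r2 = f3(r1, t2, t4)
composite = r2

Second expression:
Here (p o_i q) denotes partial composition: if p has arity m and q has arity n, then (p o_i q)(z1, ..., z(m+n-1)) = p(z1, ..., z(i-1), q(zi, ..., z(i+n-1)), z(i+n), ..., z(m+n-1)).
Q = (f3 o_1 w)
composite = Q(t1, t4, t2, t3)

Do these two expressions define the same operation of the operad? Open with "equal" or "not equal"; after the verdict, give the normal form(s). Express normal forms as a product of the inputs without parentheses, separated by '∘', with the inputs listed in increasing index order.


equal; the common form is t1 ∘ t2 ∘ t3 ∘ t4

Normal form of the first expression: t1 ∘ t2 ∘ t3 ∘ t4
Normal form of the second expression: t1 ∘ t2 ∘ t3 ∘ t4
Both agree, so they are equal.


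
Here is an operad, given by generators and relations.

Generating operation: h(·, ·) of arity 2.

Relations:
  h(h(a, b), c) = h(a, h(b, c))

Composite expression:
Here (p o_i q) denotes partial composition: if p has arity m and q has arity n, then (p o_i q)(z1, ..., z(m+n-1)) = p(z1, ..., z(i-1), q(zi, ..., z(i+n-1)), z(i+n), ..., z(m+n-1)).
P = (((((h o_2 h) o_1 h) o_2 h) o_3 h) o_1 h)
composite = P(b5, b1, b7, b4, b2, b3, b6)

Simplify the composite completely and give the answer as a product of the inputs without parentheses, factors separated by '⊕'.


b5 ⊕ b1 ⊕ b7 ⊕ b4 ⊕ b2 ⊕ b3 ⊕ b6

All parenthesizations of h agree; list the b-inputs left to right.
h(b5, b1) flattens to b5 ⊕ b1
h(b4, b2) flattens to b4 ⊕ b2
h(b7, h(b4, b2)) flattens to b7 ⊕ b4 ⊕ b2
h(h(b5, b1), h(b7, h(b4, b2))) flattens to b5 ⊕ b1 ⊕ b7 ⊕ b4 ⊕ b2
h(b3, b6) flattens to b3 ⊕ b6
h(h(h(b5, b1), h(b7, h(b4, b2))), h(b3, b6)) flattens to b5 ⊕ b1 ⊕ b7 ⊕ b4 ⊕ b2 ⊕ b3 ⊕ b6


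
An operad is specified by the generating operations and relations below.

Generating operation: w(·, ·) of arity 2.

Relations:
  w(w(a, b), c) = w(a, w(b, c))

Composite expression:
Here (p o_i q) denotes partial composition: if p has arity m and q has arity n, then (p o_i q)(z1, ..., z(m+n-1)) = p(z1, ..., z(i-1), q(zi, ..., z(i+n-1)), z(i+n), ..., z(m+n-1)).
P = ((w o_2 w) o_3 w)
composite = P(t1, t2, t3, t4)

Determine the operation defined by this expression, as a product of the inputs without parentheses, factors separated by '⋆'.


Key point: w is associative — brackets drop, the t-order remains.
w(t3, t4) spells out as t3 ⋆ t4
w(t2, w(t3, t4)) spells out as t2 ⋆ t3 ⋆ t4
w(t1, w(t2, w(t3, t4))) spells out as t1 ⋆ t2 ⋆ t3 ⋆ t4

t1 ⋆ t2 ⋆ t3 ⋆ t4


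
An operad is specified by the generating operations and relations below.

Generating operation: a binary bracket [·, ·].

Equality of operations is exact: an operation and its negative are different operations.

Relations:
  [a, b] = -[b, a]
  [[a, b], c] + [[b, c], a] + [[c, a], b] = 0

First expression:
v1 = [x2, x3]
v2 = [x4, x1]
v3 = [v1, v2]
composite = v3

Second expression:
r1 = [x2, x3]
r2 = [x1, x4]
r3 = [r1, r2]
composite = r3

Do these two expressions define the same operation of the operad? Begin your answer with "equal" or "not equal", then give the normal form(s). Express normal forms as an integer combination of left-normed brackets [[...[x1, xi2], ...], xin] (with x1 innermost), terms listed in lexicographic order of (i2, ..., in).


not equal — first [[[x1, x4], x2], x3] - [[[x1, x4], x3], x2], second -[[[x1, x4], x2], x3] + [[[x1, x4], x3], x2]


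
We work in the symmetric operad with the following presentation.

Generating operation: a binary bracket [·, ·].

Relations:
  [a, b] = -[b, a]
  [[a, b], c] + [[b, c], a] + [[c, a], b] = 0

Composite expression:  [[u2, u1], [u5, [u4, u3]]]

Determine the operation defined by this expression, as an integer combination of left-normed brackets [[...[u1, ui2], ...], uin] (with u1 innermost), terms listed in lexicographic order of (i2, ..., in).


-[[[[u1, u2], u3], u4], u5] + [[[[u1, u2], u4], u3], u5] + [[[[u1, u2], u5], u3], u4] - [[[[u1, u2], u5], u4], u3]

In the tensor algebra, words opening u1 carry the u1-anchored form.
Composite bracket: [[u2, u1], [u5, [u4, u3]]]
The bracket unfolds into 16 signed words via [a, b] = ab - ba (2^4 = 16).
Coefficients come from the u1-initial words:
  u1u2u3u4u5 (sign -1) contributes -[[[[u1, u2], u3], u4], u5]
  u1u2u4u3u5 (sign +1) contributes +[[[[u1, u2], u4], u3], u5]
  u1u2u5u3u4 (sign +1) contributes +[[[[u1, u2], u5], u3], u4]
  u1u2u5u4u3 (sign -1) contributes -[[[[u1, u2], u5], u4], u3]


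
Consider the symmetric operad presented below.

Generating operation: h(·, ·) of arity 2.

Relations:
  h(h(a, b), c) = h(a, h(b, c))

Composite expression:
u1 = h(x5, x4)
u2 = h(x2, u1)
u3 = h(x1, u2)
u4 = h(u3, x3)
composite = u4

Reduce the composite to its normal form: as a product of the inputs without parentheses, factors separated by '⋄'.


x1 ⋄ x2 ⋄ x5 ⋄ x4 ⋄ x3

The h-tree's shape is irrelevant; the x-reading-order decides.
h(x5, x4) reduces to x5 ⋄ x4
h(x2, h(x5, x4)) reduces to x2 ⋄ x5 ⋄ x4
h(x1, h(x2, h(x5, x4))) reduces to x1 ⋄ x2 ⋄ x5 ⋄ x4
h(h(x1, h(x2, h(x5, x4))), x3) reduces to x1 ⋄ x2 ⋄ x5 ⋄ x4 ⋄ x3


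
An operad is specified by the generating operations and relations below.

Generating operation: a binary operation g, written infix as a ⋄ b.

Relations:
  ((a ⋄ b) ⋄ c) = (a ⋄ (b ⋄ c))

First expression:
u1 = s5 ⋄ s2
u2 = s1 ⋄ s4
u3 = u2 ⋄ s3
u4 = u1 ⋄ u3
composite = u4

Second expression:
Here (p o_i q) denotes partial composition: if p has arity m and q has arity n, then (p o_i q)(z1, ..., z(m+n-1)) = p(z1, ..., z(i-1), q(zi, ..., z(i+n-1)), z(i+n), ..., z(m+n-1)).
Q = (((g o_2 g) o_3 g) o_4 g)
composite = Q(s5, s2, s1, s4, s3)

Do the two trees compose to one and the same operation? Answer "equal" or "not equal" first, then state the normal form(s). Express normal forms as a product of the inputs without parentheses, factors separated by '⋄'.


equal; the common form is s5 ⋄ s2 ⋄ s1 ⋄ s4 ⋄ s3


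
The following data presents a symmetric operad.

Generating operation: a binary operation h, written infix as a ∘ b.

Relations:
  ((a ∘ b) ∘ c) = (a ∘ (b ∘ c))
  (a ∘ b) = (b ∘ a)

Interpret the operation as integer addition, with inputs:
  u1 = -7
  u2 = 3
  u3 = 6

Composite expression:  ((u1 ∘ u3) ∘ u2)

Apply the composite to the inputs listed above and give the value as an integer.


2

(u1 ∘ u3) = -1
((u1 ∘ u3) ∘ u2) = 2


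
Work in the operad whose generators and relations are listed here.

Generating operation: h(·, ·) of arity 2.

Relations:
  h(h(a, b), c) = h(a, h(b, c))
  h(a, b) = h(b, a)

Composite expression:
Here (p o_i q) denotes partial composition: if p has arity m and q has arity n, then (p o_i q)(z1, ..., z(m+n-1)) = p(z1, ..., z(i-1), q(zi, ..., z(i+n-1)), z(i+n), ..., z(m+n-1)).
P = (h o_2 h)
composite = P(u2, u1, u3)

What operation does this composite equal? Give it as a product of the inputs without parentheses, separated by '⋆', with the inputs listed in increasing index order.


u1 ⋆ u2 ⋆ u3


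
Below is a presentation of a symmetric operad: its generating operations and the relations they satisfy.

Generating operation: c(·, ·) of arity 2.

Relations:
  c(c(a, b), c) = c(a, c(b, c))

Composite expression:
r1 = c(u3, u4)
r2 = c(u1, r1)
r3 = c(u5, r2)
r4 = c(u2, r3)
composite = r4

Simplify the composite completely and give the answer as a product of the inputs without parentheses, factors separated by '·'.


The c-tree's shape is irrelevant; the u-reading-order decides.
c(u3, u4) unparenthesizes to u3 · u4
c(u1, c(u3, u4)) unparenthesizes to u1 · u3 · u4
c(u5, c(u1, c(u3, u4))) unparenthesizes to u5 · u1 · u3 · u4
c(u2, c(u5, c(u1, c(u3, u4)))) unparenthesizes to u2 · u5 · u1 · u3 · u4

u2 · u5 · u1 · u3 · u4
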